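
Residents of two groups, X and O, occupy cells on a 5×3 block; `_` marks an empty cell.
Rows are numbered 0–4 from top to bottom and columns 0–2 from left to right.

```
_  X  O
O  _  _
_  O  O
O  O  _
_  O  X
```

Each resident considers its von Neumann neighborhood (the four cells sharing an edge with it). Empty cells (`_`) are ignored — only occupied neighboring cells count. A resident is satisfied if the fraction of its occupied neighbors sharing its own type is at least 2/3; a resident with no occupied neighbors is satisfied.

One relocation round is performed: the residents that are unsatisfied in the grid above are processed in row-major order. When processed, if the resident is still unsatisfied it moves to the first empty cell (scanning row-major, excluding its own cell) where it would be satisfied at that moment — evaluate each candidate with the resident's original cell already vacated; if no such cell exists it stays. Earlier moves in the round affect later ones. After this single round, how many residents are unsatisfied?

Initially unsatisfied (in order): (0,1), (0,2), (4,1), (4,2).
  (0,1): no empty cell satisfies it; stays.
  (0,2) → (1,1).
  (4,1) → (1,2).
  (4,2): now satisfied by earlier moves; stays.
Resulting grid:
_ X _
O O O
_ O O
O O _
_ _ X
Unsatisfied now: (0,1).

1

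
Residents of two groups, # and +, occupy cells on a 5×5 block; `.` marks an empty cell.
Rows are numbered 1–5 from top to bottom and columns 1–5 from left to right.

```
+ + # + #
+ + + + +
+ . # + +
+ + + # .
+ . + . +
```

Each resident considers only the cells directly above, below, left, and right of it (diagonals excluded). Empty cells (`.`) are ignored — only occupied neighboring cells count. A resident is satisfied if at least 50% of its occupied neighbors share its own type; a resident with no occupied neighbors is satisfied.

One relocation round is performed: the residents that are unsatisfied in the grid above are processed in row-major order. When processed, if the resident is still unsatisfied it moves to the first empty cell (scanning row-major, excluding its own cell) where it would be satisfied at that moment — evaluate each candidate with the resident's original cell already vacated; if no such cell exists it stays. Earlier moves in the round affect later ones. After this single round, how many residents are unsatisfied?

2

Initially unsatisfied (in order): (1,3), (1,4), (1,5), (3,3), (4,4).
  (1,3): no empty cell satisfies it; stays.
  (1,4) → (3,2).
  (1,5) → (1,4).
  (3,3) → (1,5).
  (4,4): no empty cell satisfies it; stays.
Resulting grid:
+ + # # #
+ + + + +
+ + . + +
+ + + # .
+ . + . +
Unsatisfied now: (1,3), (4,4).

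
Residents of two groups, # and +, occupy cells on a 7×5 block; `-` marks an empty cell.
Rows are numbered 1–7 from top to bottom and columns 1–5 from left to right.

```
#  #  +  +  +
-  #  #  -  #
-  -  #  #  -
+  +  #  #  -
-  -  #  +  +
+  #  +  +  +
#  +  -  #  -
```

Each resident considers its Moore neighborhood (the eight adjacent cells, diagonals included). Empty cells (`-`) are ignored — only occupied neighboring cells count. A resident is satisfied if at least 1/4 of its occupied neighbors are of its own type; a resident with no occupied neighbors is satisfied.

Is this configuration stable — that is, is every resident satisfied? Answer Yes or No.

No

(1,1)# 2/2 ok
(1,2)# 3/4 ok
(1,3)+ 1/4 ok
(1,4)+ 2/4 ok
(1,5)+ 1/2 ok
(2,2)# 4/5 ok
(2,3)# 4/6 ok
(2,5)# 1/3 ok
(3,3)# 5/6 ok
(3,4)# 5/5 ok
(4,1)+ 1/1 ok
(4,2)+ 1/4 ok
(4,3)# 4/6 ok
(4,4)# 4/6 ok
(5,3)# 3/7 ok
(5,4)+ 4/7 ok
(5,5)+ 3/4 ok
(6,1)+ 1/3 ok
(6,2)# 2/5 ok
(6,3)+ 3/6 ok
(6,4)+ 4/6 ok
(6,5)+ 3/4 ok
(7,1)# 1/3 ok
(7,2)+ 2/4 ok
(7,4)# 0/3 unhappy
For instance (7,4) has only 0/3 same-type neighbors, below 1/4.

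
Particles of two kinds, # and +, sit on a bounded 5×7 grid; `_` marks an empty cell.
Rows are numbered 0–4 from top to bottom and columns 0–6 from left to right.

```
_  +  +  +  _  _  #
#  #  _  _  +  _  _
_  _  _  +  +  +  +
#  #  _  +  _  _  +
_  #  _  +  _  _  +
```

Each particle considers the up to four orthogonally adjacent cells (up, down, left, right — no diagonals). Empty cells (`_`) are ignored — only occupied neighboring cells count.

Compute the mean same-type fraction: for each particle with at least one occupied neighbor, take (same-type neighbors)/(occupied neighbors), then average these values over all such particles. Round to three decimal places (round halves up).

0.941

Row 0: (0,1)+ 1/2 · (0,2)+ 2/2 · (0,3)+ 1/1 · (0,6)# — no occupied neighbors
Row 1: (1,0)# 1/1 · (1,1)# 1/2 · (1,4)+ 1/1
Row 2: (2,3)+ 2/2 · (2,4)+ 3/3 · (2,5)+ 2/2 · (2,6)+ 2/2
Row 3: (3,0)# 1/1 · (3,1)# 2/2 · (3,3)+ 2/2 · (3,6)+ 2/2
Row 4: (4,1)# 1/1 · (4,3)+ 1/1 · (4,6)+ 1/1
Sum over 17 particles: 1/2 + 2/2 + 1/1 + 1/1 + 1/2 + 1/1 + 2/2 + 3/3 + 2/2 + 2/2 + 1/1 + 2/2 + 2/2 + 2/2 + 1/1 + 1/1 + 1/1 = 16; mean = 16 ÷ 17 = 16/17 = 0.941176… → 0.941.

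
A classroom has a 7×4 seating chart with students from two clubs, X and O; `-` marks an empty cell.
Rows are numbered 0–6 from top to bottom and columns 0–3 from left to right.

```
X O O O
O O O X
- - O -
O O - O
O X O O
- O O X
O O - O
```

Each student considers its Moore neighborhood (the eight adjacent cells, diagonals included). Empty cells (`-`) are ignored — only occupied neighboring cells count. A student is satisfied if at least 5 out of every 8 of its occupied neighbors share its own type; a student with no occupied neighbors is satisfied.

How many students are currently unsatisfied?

(0,0)X 0/3 not
(0,1)O 4/5 satisfied
(0,2)O 4/5 satisfied
(0,3)O 2/3 satisfied
(1,0)O 2/3 satisfied
(1,1)O 5/6 satisfied
(1,2)O 5/6 satisfied
(1,3)X 0/4 not
(2,2)O 4/5 satisfied
(3,0)O 2/3 satisfied
(3,1)O 4/5 satisfied
(3,3)O 3/3 satisfied
(4,0)O 3/4 satisfied
(4,1)X 0/6 not
(4,2)O 5/7 satisfied
(4,3)O 3/4 satisfied
(5,1)O 5/6 satisfied
(5,2)O 5/7 satisfied
(5,3)X 0/4 not
(6,0)O 2/2 satisfied
(6,1)O 3/3 satisfied
(6,3)O 1/2 not
Unsatisfied: (0,0), (1,3), (4,1), (5,3), (6,3) — 5 in total.

5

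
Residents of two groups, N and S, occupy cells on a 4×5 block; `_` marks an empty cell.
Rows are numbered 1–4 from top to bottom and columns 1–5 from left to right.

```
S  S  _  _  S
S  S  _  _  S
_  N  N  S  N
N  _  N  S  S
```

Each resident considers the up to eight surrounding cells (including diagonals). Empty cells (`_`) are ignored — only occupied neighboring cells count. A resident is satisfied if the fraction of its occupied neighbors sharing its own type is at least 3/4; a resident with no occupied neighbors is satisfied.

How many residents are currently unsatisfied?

Row 1: (1,1)S 3/3 satisfied · (1,2)S 3/3 satisfied · (1,5)S 1/1 satisfied
Row 2: (2,1)S 3/4 satisfied · (2,2)S 3/5 not · (2,5)S 2/3 not
Row 3: (3,2)N 3/5 not · (3,3)N 2/5 not · (3,4)S 3/6 not · (3,5)N 0/4 not
Row 4: (4,1)N 1/1 satisfied · (4,3)N 2/4 not · (4,4)S 2/5 not · (4,5)S 2/3 not
Unsatisfied: (2,2), (2,5), (3,2), (3,3), (3,4), (3,5), (4,3), (4,4), (4,5) — 9 in total.

9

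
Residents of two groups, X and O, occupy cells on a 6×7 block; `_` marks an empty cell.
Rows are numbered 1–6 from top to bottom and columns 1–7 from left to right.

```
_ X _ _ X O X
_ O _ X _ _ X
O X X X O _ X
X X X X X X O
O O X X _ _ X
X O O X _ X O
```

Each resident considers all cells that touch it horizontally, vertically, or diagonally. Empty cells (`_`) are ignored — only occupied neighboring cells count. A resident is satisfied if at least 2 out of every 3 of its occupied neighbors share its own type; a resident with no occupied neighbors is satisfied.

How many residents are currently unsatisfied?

Row 1: (1,2)X 0/1 ✗ · (1,5)X 1/2 ✗ · (1,6)O 0/3 ✗ · (1,7)X 1/2 ✗
Row 2: (2,2)O 1/4 ✗ · (2,4)X 3/4 ✓ · (2,7)X 2/3 ✓
Row 3: (3,1)O 1/4 ✗ · (3,2)X 4/6 ✓ · (3,3)X 6/7 ✓ · (3,4)X 5/6 ✓ · (3,5)O 0/5 ✗ · (3,7)X 2/3 ✓
Row 4: (4,1)X 2/5 ✗ · (4,2)X 5/8 ✗ · (4,3)X 7/8 ✓ · (4,4)X 6/7 ✓ · (4,5)X 4/5 ✓ · (4,6)X 3/5 ✗ · (4,7)O 0/3 ✗
Row 5: (5,1)O 2/5 ✗ · (5,2)O 3/8 ✗ · (5,3)X 5/8 ✗ · (5,4)X 5/6 ✓ · (5,7)X 2/4 ✗
Row 6: (6,1)X 0/3 ✗ · (6,2)O 3/5 ✗ · (6,3)O 2/5 ✗ · (6,4)X 2/3 ✓ · (6,6)X 1/2 ✗ · (6,7)O 0/2 ✗
Unsatisfied: (1,2), (1,5), (1,6), (1,7), (2,2), (3,1), (3,5), (4,1), (4,2), (4,6), (4,7), (5,1), (5,2), (5,3), (5,7), (6,1), (6,2), (6,3), (6,6), (6,7) — 20 in total.

20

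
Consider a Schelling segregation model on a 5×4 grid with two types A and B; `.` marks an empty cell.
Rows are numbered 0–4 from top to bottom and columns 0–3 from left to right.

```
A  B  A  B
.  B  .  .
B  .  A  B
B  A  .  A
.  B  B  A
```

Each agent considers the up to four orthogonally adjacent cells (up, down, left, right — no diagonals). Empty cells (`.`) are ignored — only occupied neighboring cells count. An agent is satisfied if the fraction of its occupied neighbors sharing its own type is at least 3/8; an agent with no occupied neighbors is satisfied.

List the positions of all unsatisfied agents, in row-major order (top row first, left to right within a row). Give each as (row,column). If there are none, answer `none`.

Row 0: (0,0)A 0/1 unhappy · (0,1)B 1/3 unhappy · (0,2)A 0/2 unhappy · (0,3)B 0/1 unhappy
Row 1: (1,1)B 1/1 ok
Row 2: (2,0)B 1/1 ok · (2,2)A 0/1 unhappy · (2,3)B 0/2 unhappy
Row 3: (3,0)B 1/2 ok · (3,1)A 0/2 unhappy · (3,3)A 1/2 ok
Row 4: (4,1)B 1/2 ok · (4,2)B 1/2 ok · (4,3)A 1/2 ok

(0,0), (0,1), (0,2), (0,3), (2,2), (2,3), (3,1)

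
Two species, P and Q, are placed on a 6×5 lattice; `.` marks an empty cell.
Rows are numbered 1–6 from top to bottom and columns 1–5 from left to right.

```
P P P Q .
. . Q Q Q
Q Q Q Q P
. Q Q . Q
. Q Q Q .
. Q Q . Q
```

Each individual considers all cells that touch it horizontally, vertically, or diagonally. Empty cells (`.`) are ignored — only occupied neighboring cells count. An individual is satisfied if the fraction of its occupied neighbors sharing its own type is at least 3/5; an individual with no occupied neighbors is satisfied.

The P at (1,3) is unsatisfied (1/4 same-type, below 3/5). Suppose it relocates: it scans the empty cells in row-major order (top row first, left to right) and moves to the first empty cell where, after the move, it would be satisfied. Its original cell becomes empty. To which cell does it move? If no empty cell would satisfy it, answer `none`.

Vacating (1,3). Empty cells in order:
  (1,5): 0/3 same-type → still unsatisfied.
  (2,1): 2/4 same-type → still unsatisfied.
  (2,2): 2/6 same-type → still unsatisfied.
  (4,1): 0/4 same-type → still unsatisfied.
  (4,4): 1/7 same-type → still unsatisfied.
  (5,1): 0/3 same-type → still unsatisfied.
  (5,5): 0/3 same-type → still unsatisfied.
  (6,1): 0/2 same-type → still unsatisfied.
  (6,4): 0/4 same-type → still unsatisfied.

none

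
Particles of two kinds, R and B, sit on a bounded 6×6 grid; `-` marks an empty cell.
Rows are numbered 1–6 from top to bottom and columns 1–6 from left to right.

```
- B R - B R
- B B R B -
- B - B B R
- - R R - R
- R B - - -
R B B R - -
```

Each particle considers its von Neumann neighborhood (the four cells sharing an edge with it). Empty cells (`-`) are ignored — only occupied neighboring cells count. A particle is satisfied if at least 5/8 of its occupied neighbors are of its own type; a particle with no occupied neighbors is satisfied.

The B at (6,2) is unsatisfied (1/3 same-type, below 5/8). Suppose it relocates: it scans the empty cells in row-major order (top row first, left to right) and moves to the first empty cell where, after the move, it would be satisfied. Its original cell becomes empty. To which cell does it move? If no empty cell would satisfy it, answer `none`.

Vacating (6,2). Empty cells in order:
  (1,1): 1/1 same-type → satisfied — stop here.

(1,1)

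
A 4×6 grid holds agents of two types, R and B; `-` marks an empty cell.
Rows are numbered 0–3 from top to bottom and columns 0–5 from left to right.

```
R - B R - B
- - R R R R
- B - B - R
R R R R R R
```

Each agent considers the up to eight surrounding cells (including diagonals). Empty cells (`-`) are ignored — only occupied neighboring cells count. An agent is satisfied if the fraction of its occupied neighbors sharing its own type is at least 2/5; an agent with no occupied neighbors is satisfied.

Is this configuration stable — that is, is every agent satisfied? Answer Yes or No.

Row 0: (0,0)R 0/0 satisfied · (0,2)B 0/3 not · (0,3)R 3/4 satisfied · (0,5)B 0/2 not
Row 1: (1,2)R 2/5 satisfied · (1,3)R 3/5 satisfied · (1,4)R 4/6 satisfied · (1,5)R 2/3 satisfied
Row 2: (2,1)B 0/4 not · (2,3)B 0/6 not · (2,5)R 4/4 satisfied
Row 3: (3,0)R 1/2 satisfied · (3,1)R 2/3 satisfied · (3,2)R 2/4 satisfied · (3,3)R 2/3 satisfied · (3,4)R 3/4 satisfied · (3,5)R 2/2 satisfied
For instance (0,2) has only 0/3 same-type neighbors, below 2/5.

No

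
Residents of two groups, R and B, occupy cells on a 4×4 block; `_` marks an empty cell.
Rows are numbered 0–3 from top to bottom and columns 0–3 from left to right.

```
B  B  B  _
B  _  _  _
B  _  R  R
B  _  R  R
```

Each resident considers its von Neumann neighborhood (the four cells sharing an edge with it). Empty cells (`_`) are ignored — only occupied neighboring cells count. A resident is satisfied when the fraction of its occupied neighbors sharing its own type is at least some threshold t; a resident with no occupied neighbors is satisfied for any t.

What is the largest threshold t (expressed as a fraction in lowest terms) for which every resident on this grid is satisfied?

Row 0: (0,0)B 2/2 · (0,1)B 2/2 · (0,2)B 1/1
Row 1: (1,0)B 2/2
Row 2: (2,0)B 2/2 · (2,2)R 2/2 · (2,3)R 2/2
Row 3: (3,0)B 1/1 · (3,2)R 2/2 · (3,3)R 2/2
The smallest same-type fraction is 2/2 at (0,0), which reduces to 1/1. Any threshold above that leaves this resident unsatisfied.

1/1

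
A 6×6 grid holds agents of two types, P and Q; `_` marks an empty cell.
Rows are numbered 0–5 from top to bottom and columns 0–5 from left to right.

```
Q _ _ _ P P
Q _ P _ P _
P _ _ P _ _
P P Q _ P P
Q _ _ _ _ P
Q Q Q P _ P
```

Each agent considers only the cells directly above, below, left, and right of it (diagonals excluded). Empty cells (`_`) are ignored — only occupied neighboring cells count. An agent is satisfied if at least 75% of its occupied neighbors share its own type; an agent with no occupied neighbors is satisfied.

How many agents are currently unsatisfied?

8

Row 0: (0,0)Q 1/1 ✓ · (0,4)P 2/2 ✓ · (0,5)P 1/1 ✓
Row 1: (1,0)Q 1/2 ✗ · (1,2)P 0/0 ✓ · (1,4)P 1/1 ✓
Row 2: (2,0)P 1/2 ✗ · (2,3)P 0/0 ✓
Row 3: (3,0)P 2/3 ✗ · (3,1)P 1/2 ✗ · (3,2)Q 0/1 ✗ · (3,4)P 1/1 ✓ · (3,5)P 2/2 ✓
Row 4: (4,0)Q 1/2 ✗ · (4,5)P 2/2 ✓
Row 5: (5,0)Q 2/2 ✓ · (5,1)Q 2/2 ✓ · (5,2)Q 1/2 ✗ · (5,3)P 0/1 ✗ · (5,5)P 1/1 ✓
Unsatisfied: (1,0), (2,0), (3,0), (3,1), (3,2), (4,0), (5,2), (5,3) — 8 in total.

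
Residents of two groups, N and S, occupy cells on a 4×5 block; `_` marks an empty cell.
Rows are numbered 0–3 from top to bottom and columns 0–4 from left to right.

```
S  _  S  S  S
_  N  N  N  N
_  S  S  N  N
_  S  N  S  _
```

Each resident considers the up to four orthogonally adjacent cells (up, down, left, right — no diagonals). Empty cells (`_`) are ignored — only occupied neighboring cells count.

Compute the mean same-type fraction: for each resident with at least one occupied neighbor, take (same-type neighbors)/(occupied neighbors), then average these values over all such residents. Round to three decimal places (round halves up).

(0,0)S — no occupied neighbors
(0,2)S 1/2
(0,3)S 2/3
(0,4)S 1/2
(1,1)N 1/2
(1,2)N 2/4
(1,3)N 3/4
(1,4)N 2/3
(2,1)S 2/3
(2,2)S 1/4
(2,3)N 2/4
(2,4)N 2/2
(3,1)S 1/2
(3,2)N 0/3
(3,3)S 0/2
Sum over 14 residents: 1/2 + 2/3 + 1/2 + 1/2 + 2/4 + 3/4 + 2/3 + 2/3 + 1/4 + 2/4 + 2/2 + 1/2 + 0/3 + 0/2 = 7; mean = 7 ÷ 14 = 1/2 = 0.5 → 0.500.

0.500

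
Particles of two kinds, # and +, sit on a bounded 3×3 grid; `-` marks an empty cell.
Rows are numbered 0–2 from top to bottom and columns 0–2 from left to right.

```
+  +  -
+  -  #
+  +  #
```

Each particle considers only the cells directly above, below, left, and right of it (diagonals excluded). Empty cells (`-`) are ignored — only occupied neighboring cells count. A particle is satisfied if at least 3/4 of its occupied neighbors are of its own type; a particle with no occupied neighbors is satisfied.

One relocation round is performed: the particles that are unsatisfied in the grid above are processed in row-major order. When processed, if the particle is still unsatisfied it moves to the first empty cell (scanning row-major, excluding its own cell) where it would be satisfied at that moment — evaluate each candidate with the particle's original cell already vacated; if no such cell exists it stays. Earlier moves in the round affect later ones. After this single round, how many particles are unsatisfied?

2

Initially unsatisfied (in order): (2,1), (2,2).
  (2,1): no empty cell satisfies it; stays.
  (2,2): no empty cell satisfies it; stays.
Resulting grid:
+ + -
+ - #
+ + #
Unsatisfied now: (2,1), (2,2).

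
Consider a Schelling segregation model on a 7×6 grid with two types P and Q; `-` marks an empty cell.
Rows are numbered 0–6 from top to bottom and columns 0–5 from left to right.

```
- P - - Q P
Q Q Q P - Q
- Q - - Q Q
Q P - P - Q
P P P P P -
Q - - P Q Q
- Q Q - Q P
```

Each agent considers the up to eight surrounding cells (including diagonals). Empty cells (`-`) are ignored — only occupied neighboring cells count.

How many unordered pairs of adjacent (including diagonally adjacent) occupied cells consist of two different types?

Scan each occupied cell's neighbors to the right and below (and the two forward diagonals) so each pair is counted once.
Row 0: P(0,1)–Q(1,1)≠ P(0,1)–Q(1,2)≠ P(0,1)–Q(1,0)≠ Q(0,4)–P(0,5)≠ Q(0,4)–Q(1,5)= Q(0,4)–P(1,3)≠ P(0,5)–Q(1,5)≠  → 6/7 unlike.
Row 1: Q(1,0)–Q(1,1)= Q(1,0)–Q(2,1)= Q(1,1)–Q(1,2)= Q(1,1)–Q(2,1)= Q(1,2)–P(1,3)≠ Q(1,2)–Q(2,1)= P(1,3)–Q(2,4)≠ Q(1,5)–Q(2,5)= Q(1,5)–Q(2,4)=  → 2/9 unlike.
Row 2: Q(2,1)–P(3,1)≠ Q(2,1)–Q(3,0)= Q(2,4)–Q(2,5)= Q(2,4)–Q(3,5)= Q(2,4)–P(3,3)≠ Q(2,5)–Q(3,5)=  → 2/6 unlike.
Row 3: Q(3,0)–P(3,1)≠ Q(3,0)–P(4,0)≠ Q(3,0)–P(4,1)≠ P(3,1)–P(4,1)= P(3,1)–P(4,2)= P(3,1)–P(4,0)= P(3,3)–P(4,3)= P(3,3)–P(4,4)= P(3,3)–P(4,2)= Q(3,5)–P(4,4)≠  → 4/10 unlike.
Row 4: P(4,0)–P(4,1)= P(4,0)–Q(5,0)≠ P(4,1)–P(4,2)= P(4,1)–Q(5,0)≠ P(4,2)–P(4,3)= P(4,2)–P(5,3)= P(4,3)–P(4,4)= P(4,3)–P(5,3)= P(4,3)–Q(5,4)≠ P(4,4)–Q(5,4)≠ P(4,4)–Q(5,5)≠ P(4,4)–P(5,3)=  → 5/12 unlike.
Row 5: Q(5,0)–Q(6,1)= P(5,3)–Q(5,4)≠ P(5,3)–Q(6,4)≠ P(5,3)–Q(6,2)≠ Q(5,4)–Q(5,5)= Q(5,4)–Q(6,4)= Q(5,4)–P(6,5)≠ Q(5,5)–P(6,5)≠ Q(5,5)–Q(6,4)=  → 5/9 unlike.
Row 6: Q(6,1)–Q(6,2)= Q(6,4)–P(6,5)≠  → 1/2 unlike.
Total adjacent occupied pairs: 55; unlike-type pairs: 25.

25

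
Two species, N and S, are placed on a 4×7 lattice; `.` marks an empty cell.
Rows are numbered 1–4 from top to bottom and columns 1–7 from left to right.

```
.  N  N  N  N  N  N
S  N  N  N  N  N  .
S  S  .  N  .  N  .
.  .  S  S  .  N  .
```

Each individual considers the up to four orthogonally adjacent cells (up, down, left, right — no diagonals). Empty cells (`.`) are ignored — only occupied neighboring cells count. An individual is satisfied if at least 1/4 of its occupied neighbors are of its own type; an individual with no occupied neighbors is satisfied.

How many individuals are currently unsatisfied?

Row 1: (1,2)N 2/2 ok · (1,3)N 3/3 ok · (1,4)N 3/3 ok · (1,5)N 3/3 ok · (1,6)N 3/3 ok · (1,7)N 1/1 ok
Row 2: (2,1)S 1/2 ok · (2,2)N 2/4 ok · (2,3)N 3/3 ok · (2,4)N 4/4 ok · (2,5)N 3/3 ok · (2,6)N 3/3 ok
Row 3: (3,1)S 2/2 ok · (3,2)S 1/2 ok · (3,4)N 1/2 ok · (3,6)N 2/2 ok
Row 4: (4,3)S 1/1 ok · (4,4)S 1/2 ok · (4,6)N 1/1 ok
Every one meets the threshold.

0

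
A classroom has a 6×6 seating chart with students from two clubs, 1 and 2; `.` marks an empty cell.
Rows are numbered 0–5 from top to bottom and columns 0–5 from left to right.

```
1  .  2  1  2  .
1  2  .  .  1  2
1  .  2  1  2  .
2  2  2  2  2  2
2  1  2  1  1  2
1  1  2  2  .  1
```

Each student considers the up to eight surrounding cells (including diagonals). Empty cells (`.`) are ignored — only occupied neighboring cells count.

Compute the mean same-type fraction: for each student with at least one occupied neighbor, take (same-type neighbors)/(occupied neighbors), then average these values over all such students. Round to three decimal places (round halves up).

0.486

Row 0: (0,0)1 1/2 · (0,2)2 1/2 · (0,3)1 1/3 · (0,4)2 1/3
Row 1: (1,0)1 2/3 · (1,1)2 2/5 · (1,4)1 2/5 · (1,5)2 2/3
Row 2: (2,0)1 1/4 · (2,2)2 4/5 · (2,3)1 1/6 · (2,4)2 4/6
Row 3: (3,0)2 2/4 · (3,1)2 5/7 · (3,2)2 4/7 · (3,3)2 5/8 · (3,4)2 4/7 · (3,5)2 3/4
Row 4: (4,0)2 2/5 · (4,1)1 2/8 · (4,2)2 5/8 · (4,3)1 1/7 · (4,4)1 2/7 · (4,5)2 2/4
Row 5: (5,0)1 2/3 · (5,1)1 2/5 · (5,2)2 2/5 · (5,3)2 2/4 · (5,5)1 1/2
Sum over 29 students: 1/2 + 1/2 + 1/3 + 1/3 + 2/3 + 2/5 + 2/5 + 2/3 + 1/4 + 4/5 + 1/6 + 4/6 + 2/4 + 5/7 + 4/7 + 5/8 + 4/7 + 3/4 + 2/5 + 2/8 + 5/8 + 1/7 + 2/7 + 2/4 + 2/3 + 2/5 + 2/5 + 2/4 + 1/2 = 493/35; mean = 493/35 ÷ 29 = 17/35 = 0.485714… → 0.486.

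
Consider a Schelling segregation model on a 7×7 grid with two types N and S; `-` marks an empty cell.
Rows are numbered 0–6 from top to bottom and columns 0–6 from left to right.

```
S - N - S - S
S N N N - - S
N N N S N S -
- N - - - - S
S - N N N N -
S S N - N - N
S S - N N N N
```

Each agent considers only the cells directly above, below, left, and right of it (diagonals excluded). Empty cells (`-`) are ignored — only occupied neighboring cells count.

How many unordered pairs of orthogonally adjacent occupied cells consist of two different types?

7

Scan each occupied cell's neighbors to the right and below so each pair is counted once.
From row 0: 0 unlike of 3 pairs (running 0/3).
From row 1: 3 unlike of 7 pairs (running 3/10).
From row 2: 3 unlike of 6 pairs (running 6/16).
From row 4: 0 unlike of 6 pairs (running 6/22).
From row 5: 1 unlike of 6 pairs (running 7/28).
From row 6: 0 unlike of 4 pairs (running 7/32).
Total adjacent occupied pairs: 32; unlike-type pairs: 7.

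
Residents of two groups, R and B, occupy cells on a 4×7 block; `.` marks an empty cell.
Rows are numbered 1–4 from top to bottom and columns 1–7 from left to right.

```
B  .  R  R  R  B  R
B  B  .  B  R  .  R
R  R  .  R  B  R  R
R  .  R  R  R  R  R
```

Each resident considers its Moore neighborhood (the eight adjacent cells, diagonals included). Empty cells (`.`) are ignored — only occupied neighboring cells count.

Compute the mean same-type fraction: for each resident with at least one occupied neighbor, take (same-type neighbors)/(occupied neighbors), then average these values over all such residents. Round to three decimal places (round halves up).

Row 1: (1,1)B 2/2 · (1,3)R 1/3 · (1,4)R 3/4 · (1,5)R 2/4 · (1,6)B 0/4 · (1,7)R 1/2
Row 2: (2,1)B 2/4 · (2,2)B 2/5 · (2,4)B 1/6 · (2,5)R 4/7 · (2,7)R 3/4
Row 3: (3,1)R 2/4 · (3,2)R 3/5 · (3,4)R 4/6 · (3,5)B 1/7 · (3,6)R 6/7 · (3,7)R 4/4
Row 4: (4,1)R 2/2 · (4,3)R 3/3 · (4,4)R 3/4 · (4,5)R 4/5 · (4,6)R 4/5 · (4,7)R 3/3
Sum over 23 residents: 2/2 + 1/3 + 3/4 + 2/4 + 0/4 + 1/2 + 2/4 + 2/5 + 1/6 + 4/7 + 3/4 + 2/4 + 3/5 + 4/6 + 1/7 + 6/7 + 4/4 + 2/2 + 3/3 + 3/4 + 4/5 + 4/5 + 3/3 = 6127/420; mean = 6127/420 ÷ 23 = 6127/9660 = 0.634265… → 0.634.

0.634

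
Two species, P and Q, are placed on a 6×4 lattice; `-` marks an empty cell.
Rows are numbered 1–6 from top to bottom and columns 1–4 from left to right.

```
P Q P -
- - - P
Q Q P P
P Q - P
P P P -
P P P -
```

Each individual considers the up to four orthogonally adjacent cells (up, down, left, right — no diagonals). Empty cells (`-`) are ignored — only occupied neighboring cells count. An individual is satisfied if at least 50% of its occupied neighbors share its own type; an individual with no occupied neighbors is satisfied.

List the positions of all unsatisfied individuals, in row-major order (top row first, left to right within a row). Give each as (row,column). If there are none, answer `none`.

(1,1), (1,2), (1,3), (4,1), (4,2)

Row 1: (1,1)P 0/1 ✗ · (1,2)Q 0/2 ✗ · (1,3)P 0/1 ✗
Row 2: (2,4)P 1/1 ✓
Row 3: (3,1)Q 1/2 ✓ · (3,2)Q 2/3 ✓ · (3,3)P 1/2 ✓ · (3,4)P 3/3 ✓
Row 4: (4,1)P 1/3 ✗ · (4,2)Q 1/3 ✗ · (4,4)P 1/1 ✓
Row 5: (5,1)P 3/3 ✓ · (5,2)P 3/4 ✓ · (5,3)P 2/2 ✓
Row 6: (6,1)P 2/2 ✓ · (6,2)P 3/3 ✓ · (6,3)P 2/2 ✓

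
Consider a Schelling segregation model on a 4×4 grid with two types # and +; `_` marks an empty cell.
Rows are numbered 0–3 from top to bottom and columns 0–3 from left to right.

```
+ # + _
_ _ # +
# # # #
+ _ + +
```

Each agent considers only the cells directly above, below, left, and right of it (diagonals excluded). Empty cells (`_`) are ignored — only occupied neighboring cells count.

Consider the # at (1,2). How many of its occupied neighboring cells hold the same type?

Occupied neighbors of (1,2): (0,2)=+, (2,2)=#, (1,3)=+.
Same type (#): 1 of 3.

1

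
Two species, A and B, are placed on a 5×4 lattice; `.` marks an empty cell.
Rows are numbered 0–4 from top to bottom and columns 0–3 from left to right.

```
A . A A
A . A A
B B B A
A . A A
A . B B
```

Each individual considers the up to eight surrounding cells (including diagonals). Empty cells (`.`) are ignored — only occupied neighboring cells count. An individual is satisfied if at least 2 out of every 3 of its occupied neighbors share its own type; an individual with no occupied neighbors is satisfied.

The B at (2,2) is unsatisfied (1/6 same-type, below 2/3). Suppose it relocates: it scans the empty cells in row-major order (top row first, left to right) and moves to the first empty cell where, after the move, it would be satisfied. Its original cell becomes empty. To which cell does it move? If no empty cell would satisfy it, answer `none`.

Vacating (2,2). Empty cells in order:
  (0,1): 0/4 same-type → still unsatisfied.
  (1,1): 2/6 same-type → still unsatisfied.
  (3,1): 3/6 same-type → still unsatisfied.
  (4,1): 1/4 same-type → still unsatisfied.

none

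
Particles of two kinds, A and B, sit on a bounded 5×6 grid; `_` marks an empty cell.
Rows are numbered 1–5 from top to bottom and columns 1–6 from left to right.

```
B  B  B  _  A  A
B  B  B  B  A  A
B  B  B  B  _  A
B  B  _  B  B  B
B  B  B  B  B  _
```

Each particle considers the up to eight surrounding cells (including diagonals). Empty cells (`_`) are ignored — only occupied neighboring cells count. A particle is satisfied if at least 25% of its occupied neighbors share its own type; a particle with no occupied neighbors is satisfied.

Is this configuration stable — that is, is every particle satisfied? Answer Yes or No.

Yes

Row 1: (1,1)B 3/3 ✓ · (1,2)B 5/5 ✓ · (1,3)B 4/4 ✓ · (1,5)A 3/4 ✓ · (1,6)A 3/3 ✓
Row 2: (2,1)B 5/5 ✓ · (2,2)B 8/8 ✓ · (2,3)B 7/7 ✓ · (2,4)B 4/6 ✓ · (2,5)A 4/6 ✓ · (2,6)A 4/4 ✓
Row 3: (3,1)B 5/5 ✓ · (3,2)B 7/7 ✓ · (3,3)B 7/7 ✓ · (3,4)B 5/6 ✓ · (3,6)A 2/4 ✓
Row 4: (4,1)B 5/5 ✓ · (4,2)B 7/7 ✓ · (4,4)B 6/6 ✓ · (4,5)B 5/6 ✓ · (4,6)B 2/3 ✓
Row 5: (5,1)B 3/3 ✓ · (5,2)B 4/4 ✓ · (5,3)B 4/4 ✓ · (5,4)B 4/4 ✓ · (5,5)B 4/4 ✓
All meet the threshold, so the configuration is stable.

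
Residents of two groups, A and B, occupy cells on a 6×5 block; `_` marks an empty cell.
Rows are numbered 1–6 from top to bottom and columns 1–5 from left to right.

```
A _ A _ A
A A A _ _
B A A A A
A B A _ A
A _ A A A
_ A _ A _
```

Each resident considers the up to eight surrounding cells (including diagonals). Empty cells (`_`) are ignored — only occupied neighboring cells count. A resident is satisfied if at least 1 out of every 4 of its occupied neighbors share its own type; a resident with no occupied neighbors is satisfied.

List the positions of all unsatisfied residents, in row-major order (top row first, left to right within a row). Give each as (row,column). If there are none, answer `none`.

(3,1), (4,2)

(1,1)A 2/2 ✓
(1,3)A 2/2 ✓
(1,5)A 0/0 ✓
(2,1)A 3/4 ✓
(2,2)A 6/7 ✓
(2,3)A 5/5 ✓
(3,1)B 1/5 ✗
(3,2)A 6/8 ✓
(3,3)A 5/6 ✓
(3,4)A 5/5 ✓
(3,5)A 2/2 ✓
(4,1)A 2/4 ✓
(4,2)B 1/7 ✗
(4,3)A 5/6 ✓
(4,5)A 4/4 ✓
(5,1)A 2/3 ✓
(5,3)A 4/5 ✓
(5,4)A 5/5 ✓
(5,5)A 3/3 ✓
(6,2)A 2/2 ✓
(6,4)A 3/3 ✓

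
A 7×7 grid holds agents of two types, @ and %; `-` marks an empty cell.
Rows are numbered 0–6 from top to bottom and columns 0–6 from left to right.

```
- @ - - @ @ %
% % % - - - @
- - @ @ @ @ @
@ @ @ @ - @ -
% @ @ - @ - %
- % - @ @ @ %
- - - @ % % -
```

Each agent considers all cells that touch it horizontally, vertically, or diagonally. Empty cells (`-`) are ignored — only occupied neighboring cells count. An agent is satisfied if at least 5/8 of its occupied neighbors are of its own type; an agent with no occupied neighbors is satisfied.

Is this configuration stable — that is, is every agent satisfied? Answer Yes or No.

(0,1)@ 0/3 unhappy
(0,4)@ 1/1 ok
(0,5)@ 2/3 ok
(0,6)% 0/2 unhappy
(1,0)% 1/2 unhappy
(1,1)% 2/4 unhappy
(1,2)% 1/4 unhappy
(1,6)@ 3/4 ok
(2,2)@ 4/6 ok
(2,3)@ 4/5 ok
(2,4)@ 4/4 ok
(2,5)@ 4/4 ok
(2,6)@ 3/3 ok
(3,0)@ 2/3 ok
(3,1)@ 5/6 ok
(3,2)@ 6/6 ok
(3,3)@ 6/6 ok
(3,5)@ 4/5 ok
(4,0)% 1/4 unhappy
(4,1)@ 4/6 ok
(4,2)@ 5/6 ok
(4,4)@ 5/5 ok
(4,6)% 1/3 unhappy
(5,1)% 1/3 unhappy
(5,3)@ 4/5 ok
(5,4)@ 4/6 ok
(5,5)@ 2/6 unhappy
(5,6)% 2/3 ok
(6,3)@ 2/3 ok
(6,4)% 1/5 unhappy
(6,5)% 2/4 unhappy
For instance (0,1) has only 0/3 same-type neighbors, below 5/8.

No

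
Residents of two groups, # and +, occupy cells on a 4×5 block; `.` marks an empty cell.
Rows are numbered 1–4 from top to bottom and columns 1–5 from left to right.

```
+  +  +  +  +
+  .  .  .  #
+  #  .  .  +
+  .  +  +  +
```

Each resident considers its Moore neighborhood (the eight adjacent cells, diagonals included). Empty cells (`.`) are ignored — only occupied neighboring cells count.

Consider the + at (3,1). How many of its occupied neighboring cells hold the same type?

Occupied neighbors of (3,1): (2,1)=+, (3,2)=#, (4,1)=+.
Same type (+): 2 of 3.

2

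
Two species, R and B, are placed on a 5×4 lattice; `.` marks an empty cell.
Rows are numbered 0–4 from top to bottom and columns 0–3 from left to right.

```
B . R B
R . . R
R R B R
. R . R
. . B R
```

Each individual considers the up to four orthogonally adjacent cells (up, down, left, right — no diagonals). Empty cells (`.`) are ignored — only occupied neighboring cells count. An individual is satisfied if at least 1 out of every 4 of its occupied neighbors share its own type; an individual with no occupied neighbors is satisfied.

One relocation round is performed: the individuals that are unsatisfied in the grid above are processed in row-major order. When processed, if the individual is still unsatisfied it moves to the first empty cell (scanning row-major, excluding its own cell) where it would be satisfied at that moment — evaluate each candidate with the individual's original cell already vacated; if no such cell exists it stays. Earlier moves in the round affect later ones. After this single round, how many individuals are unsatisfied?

0

Initially unsatisfied (in order): (0,0), (0,2), (0,3), (2,2), (4,2).
  (0,0) → (1,2).
  (0,2) → (0,0).
  (0,3) → (0,2).
  (2,2): now satisfied by earlier moves; stays.
  (4,2) → (0,1).
Resulting grid:
R B B .
R . B R
R R B R
. R . R
. . . R
All satisfied now.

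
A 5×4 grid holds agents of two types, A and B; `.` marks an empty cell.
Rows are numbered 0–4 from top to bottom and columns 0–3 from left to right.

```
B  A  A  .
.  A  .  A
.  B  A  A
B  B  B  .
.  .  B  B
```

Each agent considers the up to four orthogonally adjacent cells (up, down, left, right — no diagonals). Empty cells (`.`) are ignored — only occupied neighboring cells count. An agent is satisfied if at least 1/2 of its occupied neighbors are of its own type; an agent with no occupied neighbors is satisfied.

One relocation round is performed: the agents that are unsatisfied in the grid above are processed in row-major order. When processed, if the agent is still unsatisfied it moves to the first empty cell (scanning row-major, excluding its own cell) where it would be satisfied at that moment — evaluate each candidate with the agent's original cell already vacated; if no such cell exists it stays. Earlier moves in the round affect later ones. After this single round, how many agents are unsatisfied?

0

Initially unsatisfied (in order): (0,0), (2,1), (2,2).
  (0,0) → (2,0).
  (2,1): now satisfied by earlier moves; stays.
  (2,2) → (0,0).
Resulting grid:
A A A .
. A . A
B B . A
B B B .
. . B B
All satisfied now.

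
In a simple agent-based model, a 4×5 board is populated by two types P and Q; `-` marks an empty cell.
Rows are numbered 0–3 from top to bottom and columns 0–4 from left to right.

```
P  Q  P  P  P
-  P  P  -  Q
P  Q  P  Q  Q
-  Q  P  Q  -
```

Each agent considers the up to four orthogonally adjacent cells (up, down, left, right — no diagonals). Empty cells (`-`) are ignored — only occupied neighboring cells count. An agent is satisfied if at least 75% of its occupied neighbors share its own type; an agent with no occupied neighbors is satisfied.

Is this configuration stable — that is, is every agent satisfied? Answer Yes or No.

(0,0)P 0/1 not
(0,1)Q 0/3 not
(0,2)P 2/3 not
(0,3)P 2/2 satisfied
(0,4)P 1/2 not
(1,1)P 1/3 not
(1,2)P 3/3 satisfied
(1,4)Q 1/2 not
(2,0)P 0/1 not
(2,1)Q 1/4 not
(2,2)P 2/4 not
(2,3)Q 2/3 not
(2,4)Q 2/2 satisfied
(3,1)Q 1/2 not
(3,2)P 1/3 not
(3,3)Q 1/2 not
For instance (0,0) has only 0/1 same-type neighbors, below 3/4.

No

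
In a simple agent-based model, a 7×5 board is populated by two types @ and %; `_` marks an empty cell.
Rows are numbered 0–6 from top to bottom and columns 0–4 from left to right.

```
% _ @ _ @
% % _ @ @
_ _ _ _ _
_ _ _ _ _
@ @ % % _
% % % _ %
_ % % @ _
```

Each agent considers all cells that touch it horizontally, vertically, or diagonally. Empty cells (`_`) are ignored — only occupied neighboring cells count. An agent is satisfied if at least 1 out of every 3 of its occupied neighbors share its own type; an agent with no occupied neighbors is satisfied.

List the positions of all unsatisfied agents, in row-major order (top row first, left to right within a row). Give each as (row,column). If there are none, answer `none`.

(4,1), (6,3)

(0,0)% 2/2 ok
(0,2)@ 1/2 ok
(0,4)@ 2/2 ok
(1,0)% 2/2 ok
(1,1)% 2/3 ok
(1,3)@ 3/3 ok
(1,4)@ 2/2 ok
(4,0)@ 1/3 ok
(4,1)@ 1/5 unhappy
(4,2)% 3/4 ok
(4,3)% 3/3 ok
(5,0)% 2/4 ok
(5,1)% 5/7 ok
(5,2)% 5/7 ok
(5,4)% 1/2 ok
(6,1)% 4/4 ok
(6,2)% 3/4 ok
(6,3)@ 0/3 unhappy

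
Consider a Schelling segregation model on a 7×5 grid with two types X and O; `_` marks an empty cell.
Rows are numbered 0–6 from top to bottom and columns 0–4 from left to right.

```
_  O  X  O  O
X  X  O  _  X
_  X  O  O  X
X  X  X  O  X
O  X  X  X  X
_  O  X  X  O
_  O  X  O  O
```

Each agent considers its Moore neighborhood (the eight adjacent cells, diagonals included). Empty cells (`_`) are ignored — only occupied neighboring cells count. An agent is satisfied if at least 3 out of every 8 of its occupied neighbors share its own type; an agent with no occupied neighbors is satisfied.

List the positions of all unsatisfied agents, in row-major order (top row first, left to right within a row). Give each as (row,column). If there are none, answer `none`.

(0,1), (0,2), (1,4), (3,3), (4,0), (5,1), (6,1)

Row 0: (0,1)O 1/4 unhappy · (0,2)X 1/4 unhappy · (0,3)O 2/4 ok · (0,4)O 1/2 ok
Row 1: (1,0)X 2/3 ok · (1,1)X 3/6 ok · (1,2)O 4/7 ok · (1,4)X 1/4 unhappy
Row 2: (2,1)X 5/7 ok · (2,2)O 3/7 ok · (2,3)O 3/7 ok · (2,4)X 2/4 ok
Row 3: (3,0)X 3/4 ok · (3,1)X 5/7 ok · (3,2)X 5/8 ok · (3,3)O 2/8 unhappy · (3,4)X 3/5 ok
Row 4: (4,0)O 1/4 unhappy · (4,1)X 5/7 ok · (4,2)X 6/8 ok · (4,3)X 6/8 ok · (4,4)X 3/5 ok
Row 5: (5,1)O 2/6 unhappy · (5,2)X 5/8 ok · (5,3)X 5/8 ok · (5,4)O 2/5 ok
Row 6: (6,1)O 1/3 unhappy · (6,2)X 2/5 ok · (6,3)O 2/5 ok · (6,4)O 2/3 ok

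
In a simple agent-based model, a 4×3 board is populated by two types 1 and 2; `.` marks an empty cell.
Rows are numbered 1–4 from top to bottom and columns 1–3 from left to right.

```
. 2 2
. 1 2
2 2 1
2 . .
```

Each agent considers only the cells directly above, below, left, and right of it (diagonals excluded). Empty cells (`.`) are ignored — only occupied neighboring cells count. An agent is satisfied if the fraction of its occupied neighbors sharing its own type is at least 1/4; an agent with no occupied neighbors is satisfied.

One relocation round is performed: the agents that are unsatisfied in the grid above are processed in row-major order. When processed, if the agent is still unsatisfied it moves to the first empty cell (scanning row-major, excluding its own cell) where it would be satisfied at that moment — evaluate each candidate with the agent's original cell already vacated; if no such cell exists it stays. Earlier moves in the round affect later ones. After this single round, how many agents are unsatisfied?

0

Initially unsatisfied (in order): (2,2), (3,3).
  (2,2) → (4,3).
  (3,3): now satisfied by earlier moves; stays.
Resulting grid:
. 2 2
. . 2
2 2 1
2 . 1
All satisfied now.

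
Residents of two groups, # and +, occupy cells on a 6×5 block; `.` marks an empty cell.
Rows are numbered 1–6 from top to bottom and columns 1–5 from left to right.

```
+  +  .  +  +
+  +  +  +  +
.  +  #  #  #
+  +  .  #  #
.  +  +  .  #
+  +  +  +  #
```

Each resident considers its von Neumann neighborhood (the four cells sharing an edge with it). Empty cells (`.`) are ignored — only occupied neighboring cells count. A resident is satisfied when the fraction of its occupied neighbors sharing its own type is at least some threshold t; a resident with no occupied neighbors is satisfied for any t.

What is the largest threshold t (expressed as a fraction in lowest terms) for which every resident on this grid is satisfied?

(1,1)+ 2/2
(1,2)+ 2/2
(1,4)+ 2/2
(1,5)+ 2/2
(2,1)+ 2/2
(2,2)+ 4/4
(2,3)+ 2/3
(2,4)+ 3/4
(2,5)+ 2/3
(3,2)+ 2/3
(3,3)# 1/3
(3,4)# 3/4
(3,5)# 2/3
(4,1)+ 1/1
(4,2)+ 3/3
(4,4)# 2/2
(4,5)# 3/3
(5,2)+ 3/3
(5,3)+ 2/2
(5,5)# 2/2
(6,1)+ 1/1
(6,2)+ 3/3
(6,3)+ 3/3
(6,4)+ 1/2
(6,5)# 1/2
The smallest same-type fraction is 1/3 at (3,3), which reduces to 1/3. Any threshold above that leaves this resident unsatisfied.

1/3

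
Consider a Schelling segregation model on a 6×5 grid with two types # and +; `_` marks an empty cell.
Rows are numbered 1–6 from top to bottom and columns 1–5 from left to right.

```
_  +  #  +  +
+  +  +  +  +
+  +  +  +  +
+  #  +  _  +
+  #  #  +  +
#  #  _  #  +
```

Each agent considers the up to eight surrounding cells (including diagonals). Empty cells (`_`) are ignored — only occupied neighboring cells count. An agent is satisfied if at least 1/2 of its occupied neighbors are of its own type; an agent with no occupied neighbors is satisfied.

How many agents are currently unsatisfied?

(1,2)+ 3/4 ✓
(1,3)# 0/5 ✗
(1,4)+ 4/5 ✓
(1,5)+ 3/3 ✓
(2,1)+ 4/4 ✓
(2,2)+ 6/7 ✓
(2,3)+ 7/8 ✓
(2,4)+ 7/8 ✓
(2,5)+ 5/5 ✓
(3,1)+ 4/5 ✓
(3,2)+ 7/8 ✓
(3,3)+ 6/7 ✓
(3,4)+ 7/7 ✓
(3,5)+ 4/4 ✓
(4,1)+ 3/5 ✓
(4,2)# 2/8 ✗
(4,3)+ 4/7 ✓
(4,5)+ 4/4 ✓
(5,1)+ 1/5 ✗
(5,2)# 4/7 ✓
(5,3)# 4/6 ✓
(5,4)+ 4/6 ✓
(5,5)+ 3/4 ✓
(6,1)# 2/3 ✓
(6,2)# 3/4 ✓
(6,4)# 1/4 ✗
(6,5)+ 2/3 ✓
Unsatisfied: (1,3), (4,2), (5,1), (6,4) — 4 in total.

4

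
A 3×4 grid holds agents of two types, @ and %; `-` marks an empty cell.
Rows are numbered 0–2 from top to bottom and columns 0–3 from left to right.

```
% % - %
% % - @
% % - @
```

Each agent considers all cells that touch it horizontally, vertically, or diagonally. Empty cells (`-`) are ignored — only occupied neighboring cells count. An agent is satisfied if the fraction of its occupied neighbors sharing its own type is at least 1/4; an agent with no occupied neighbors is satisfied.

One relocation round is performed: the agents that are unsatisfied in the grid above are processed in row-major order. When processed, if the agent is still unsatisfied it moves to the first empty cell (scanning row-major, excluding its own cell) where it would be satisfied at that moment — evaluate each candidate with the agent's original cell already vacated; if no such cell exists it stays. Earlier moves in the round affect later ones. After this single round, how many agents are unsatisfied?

Initially unsatisfied (in order): (0,3).
  (0,3) → (0,2).
Resulting grid:
% % % -
% % - @
% % - @
All satisfied now.

0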